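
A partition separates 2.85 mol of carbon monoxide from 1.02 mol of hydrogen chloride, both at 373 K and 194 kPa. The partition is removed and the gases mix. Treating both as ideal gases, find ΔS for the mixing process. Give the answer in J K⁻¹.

ΔS_mix = 18.6 J/K

Mole fractions: x_A = 2.85/3.87 = 0.736, x_B = 0.264.
ΔS_mix = −R(n_A ln x_A + n_B ln x_B) = −8.314 × (2.85 ln 0.736 + 1.02 ln 0.264) = 18.6 J/K.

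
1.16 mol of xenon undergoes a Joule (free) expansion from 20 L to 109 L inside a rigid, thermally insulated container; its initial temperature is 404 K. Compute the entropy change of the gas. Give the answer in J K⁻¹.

No heat is exchanged and no work is done, so the ideal-gas temperature stays constant.
Entropy is a state function; using a reversible isothermal path, ΔS_gas = nR ln(V₂/V₁) = 1.16 × 8.314 × ln(109/20) = 16.4 J/K.

ΔS_gas = 16.4 J/K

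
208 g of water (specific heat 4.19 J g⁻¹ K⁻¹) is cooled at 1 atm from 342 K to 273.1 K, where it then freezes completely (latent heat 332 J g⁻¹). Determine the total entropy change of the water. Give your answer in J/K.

Cooling step: ΔS₁ = m c ln(T_tr/T_i) = 208 × 4.19 × ln(273.1/342) = -196.1 J/K.
Phase change: ΔS₂ = −mL/T_tr = −208 × 332 / 273.1 = -252.9 J/K.
ΔS_total = (-196.1) + (-252.9) = -449 J/K.

ΔS = -449 J/K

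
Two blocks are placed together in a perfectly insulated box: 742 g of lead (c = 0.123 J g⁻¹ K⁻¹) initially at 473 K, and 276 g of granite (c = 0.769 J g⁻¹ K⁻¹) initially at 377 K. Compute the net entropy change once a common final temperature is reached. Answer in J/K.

ΔS_total = 1.69 J/K

Energy balance: T_f = (m₁c₁T₁ + m₂c₂T₂)/(m₁c₁ + m₂c₂) = 405.87 K.
ΔS₁ = m₁c₁ ln(T_f/T₁) = 91.266 × ln(405.87/473) = -13.97 J/K.
ΔS₂ = m₂c₂ ln(T_f/T₂) = 212.244 × ln(405.87/377) = 15.66 J/K.
ΔS_total = -13.97 + 15.66 = 1.69 J/K.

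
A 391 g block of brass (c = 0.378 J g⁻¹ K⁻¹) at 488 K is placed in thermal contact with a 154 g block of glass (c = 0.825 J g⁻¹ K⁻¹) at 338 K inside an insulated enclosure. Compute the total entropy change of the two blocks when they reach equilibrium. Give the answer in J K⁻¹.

Energy balance: T_f = (m₁c₁T₁ + m₂c₂T₂)/(m₁c₁ + m₂c₂) = 418.66 K.
ΔS₁ = m₁c₁ ln(T_f/T₁) = 147.798 × ln(418.66/488) = -22.65 J/K.
ΔS₂ = m₂c₂ ln(T_f/T₂) = 127.05 × ln(418.66/338) = 27.19 J/K.
ΔS_total = -22.65 + 27.19 = 4.54 J/K.

ΔS_total = 4.54 J/K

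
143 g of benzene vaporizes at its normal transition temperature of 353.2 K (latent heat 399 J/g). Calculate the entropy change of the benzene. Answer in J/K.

ΔS = 162 J/K

Heat absorbed by the substance: Q = mL = 143 × 399 = 57057 J.
At constant T, ΔS = Q_rev/T = 57057 / 353.2 = 162 J/K.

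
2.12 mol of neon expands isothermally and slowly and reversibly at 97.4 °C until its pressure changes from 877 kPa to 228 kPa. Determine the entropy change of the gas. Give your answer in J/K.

ΔS_gas = 23.7 J/K

For an isothermal ideal gas ΔS_gas = nR ln(P₁/P₂) = 2.12 × 8.314 × ln(877/228) = 23.7 J/K.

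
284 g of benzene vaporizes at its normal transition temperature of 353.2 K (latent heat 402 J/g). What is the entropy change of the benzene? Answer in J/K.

Heat absorbed by the substance: Q = mL = 284 × 402 = 114168 J.
At constant T, ΔS = Q_rev/T = 114168 / 353.2 = 323 J/K.

ΔS = 323 J/K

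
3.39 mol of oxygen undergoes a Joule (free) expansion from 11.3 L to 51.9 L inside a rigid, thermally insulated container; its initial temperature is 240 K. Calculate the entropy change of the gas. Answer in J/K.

For an ideal gas in free expansion Q = 0 and W = 0, so T is unchanged.
Entropy is a state function; using a reversible isothermal path, ΔS_gas = nR ln(V₂/V₁) = 3.39 × 8.314 × ln(51.9/11.3) = 43 J/K.

ΔS_gas = 43 J/K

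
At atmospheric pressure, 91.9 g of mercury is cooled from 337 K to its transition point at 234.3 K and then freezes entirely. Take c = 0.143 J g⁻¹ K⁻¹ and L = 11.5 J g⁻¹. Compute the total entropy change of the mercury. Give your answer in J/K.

ΔS = -9.29 J/K

Cooling step: ΔS₁ = m c ln(T_tr/T_i) = 91.9 × 0.143 × ln(234.3/337) = -4.777 J/K.
Phase change: ΔS₂ = −mL/T_tr = −91.9 × 11.5 / 234.3 = -4.511 J/K.
ΔS_total = (-4.777) + (-4.511) = -9.29 J/K.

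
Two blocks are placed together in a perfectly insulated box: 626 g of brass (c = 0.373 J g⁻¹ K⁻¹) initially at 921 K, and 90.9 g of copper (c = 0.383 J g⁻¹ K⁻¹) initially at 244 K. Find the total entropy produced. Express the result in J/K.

ΔS_total = 19.3 J/K

Energy balance: T_f = (m₁c₁T₁ + m₂c₂T₂)/(m₁c₁ + m₂c₂) = 833.16 K.
ΔS₁ = m₁c₁ ln(T_f/T₁) = 233.498 × ln(833.16/921) = -23.41 J/K.
ΔS₂ = m₂c₂ ln(T_f/T₂) = 34.8147 × ln(833.16/244) = 42.75 J/K.
ΔS_total = -23.41 + 42.75 = 19.3 J/K.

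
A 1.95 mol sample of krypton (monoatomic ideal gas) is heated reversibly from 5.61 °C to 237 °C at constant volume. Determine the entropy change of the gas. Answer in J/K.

In kelvin: T₁ = 278.76 K, T₂ = 510.15 K. At constant volume, ΔS = nC_V ln(T₂/T₁) with C_V = 3R/2 = 12.47 J mol⁻¹ K⁻¹.
ΔS = 1.95 × 12.47 × ln(510.15/278.76) = 14.7 J/K.

ΔS = 14.7 J/K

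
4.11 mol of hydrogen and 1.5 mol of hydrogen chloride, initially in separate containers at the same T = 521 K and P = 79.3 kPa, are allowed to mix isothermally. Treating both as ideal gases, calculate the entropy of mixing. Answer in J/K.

Mole fractions: x_A = 4.11/5.61 = 0.733, x_B = 0.267.
ΔS_mix = −R(n_A ln x_A + n_B ln x_B) = −8.314 × (4.11 ln 0.733 + 1.5 ln 0.267) = 27.1 J/K.

ΔS_mix = 27.1 J/K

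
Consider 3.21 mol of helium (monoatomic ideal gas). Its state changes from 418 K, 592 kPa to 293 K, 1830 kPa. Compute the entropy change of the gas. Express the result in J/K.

ΔS = -53.8 J/K

ΔS = nC_p ln(T₂/T₁) − nR ln(P₂/P₁), with C_p = 5R/2 = 20.79 J mol⁻¹ K⁻¹ for a monoatomic ideal gas.
ΔS = 3.21 × [20.79 × ln(293/418) − 8.314 × ln(1830/592)] = -53.8 J/K.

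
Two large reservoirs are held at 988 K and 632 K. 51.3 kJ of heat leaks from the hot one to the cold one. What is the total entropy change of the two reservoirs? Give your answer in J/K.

ΔS_total = 29.2 J/K

ΔS_hot = −Q/T_H = −51300/988 = -51.92 J/K and ΔS_cold = +Q/T_C = 51300/632 = 81.17 J/K.
ΔS_total = -51.92 + 81.17 = 29.2 J/K, positive as the second law requires.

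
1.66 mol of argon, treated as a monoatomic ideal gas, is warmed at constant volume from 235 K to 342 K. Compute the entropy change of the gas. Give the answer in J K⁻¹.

At constant volume, ΔS = nC_V ln(T₂/T₁) with C_V = 3R/2 = 12.47 J mol⁻¹ K⁻¹.
ΔS = 1.66 × 12.47 × ln(342/235) = 7.77 J/K.

ΔS = 7.77 J/K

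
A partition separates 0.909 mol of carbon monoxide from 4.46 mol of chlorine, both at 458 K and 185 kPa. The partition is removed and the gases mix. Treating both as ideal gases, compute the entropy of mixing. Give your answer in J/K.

ΔS_mix = 20.3 J/K

Mole fractions: x_A = 0.909/5.37 = 0.169, x_B = 0.831.
ΔS_mix = −R(n_A ln x_A + n_B ln x_B) = −8.314 × (0.909 ln 0.169 + 4.46 ln 0.831) = 20.3 J/K.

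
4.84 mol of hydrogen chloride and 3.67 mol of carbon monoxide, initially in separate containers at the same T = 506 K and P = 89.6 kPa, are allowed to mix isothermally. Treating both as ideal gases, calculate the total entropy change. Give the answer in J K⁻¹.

ΔS_mix = 48.4 J/K

Mole fractions: x_A = 4.84/8.51 = 0.569, x_B = 0.431.
ΔS_mix = −R(n_A ln x_A + n_B ln x_B) = −8.314 × (4.84 ln 0.569 + 3.67 ln 0.431) = 48.4 J/K.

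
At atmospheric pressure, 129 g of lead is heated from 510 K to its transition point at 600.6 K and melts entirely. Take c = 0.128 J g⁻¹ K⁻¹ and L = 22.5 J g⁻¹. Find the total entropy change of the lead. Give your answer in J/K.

ΔS = 7.53 J/K

Warming step: ΔS₁ = m c ln(T_tr/T_i) = 129 × 0.128 × ln(600.6/510) = 2.7 J/K.
Phase change: ΔS₂ = +mL/T_tr = 129 × 22.5 / 600.6 = 4.833 J/K.
ΔS_total = (2.7) + (4.833) = 7.53 J/K.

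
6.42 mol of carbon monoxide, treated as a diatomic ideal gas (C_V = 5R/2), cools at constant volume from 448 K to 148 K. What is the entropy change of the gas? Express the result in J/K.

ΔS = -148 J/K

At constant volume, ΔS = nC_V ln(T₂/T₁) with C_V = 5R/2 = 20.79 J mol⁻¹ K⁻¹.
ΔS = 6.42 × 20.79 × ln(148/448) = -148 J/K.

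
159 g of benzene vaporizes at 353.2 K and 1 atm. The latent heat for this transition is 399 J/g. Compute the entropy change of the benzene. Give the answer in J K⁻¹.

Heat absorbed by the substance: Q = mL = 159 × 399 = 63441 J.
At constant T, ΔS = Q_rev/T = 63441 / 353.2 = 180 J/K.

ΔS = 180 J/K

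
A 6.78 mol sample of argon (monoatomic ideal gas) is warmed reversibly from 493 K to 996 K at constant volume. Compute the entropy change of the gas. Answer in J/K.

At constant volume, ΔS = nC_V ln(T₂/T₁) with C_V = 3R/2 = 12.47 J mol⁻¹ K⁻¹.
ΔS = 6.78 × 12.47 × ln(996/493) = 59.5 J/K.

ΔS = 59.5 J/K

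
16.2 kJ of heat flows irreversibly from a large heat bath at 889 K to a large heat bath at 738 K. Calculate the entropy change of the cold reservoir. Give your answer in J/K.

The cold reservoir gains heat Q, so ΔS_cold = +Q/T_C = 16200/738 = 22 J/K.

ΔS_cold = 22 J/K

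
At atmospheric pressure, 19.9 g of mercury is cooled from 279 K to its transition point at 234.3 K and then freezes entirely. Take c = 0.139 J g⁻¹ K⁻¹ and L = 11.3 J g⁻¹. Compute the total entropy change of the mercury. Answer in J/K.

Cooling step: ΔS₁ = m c ln(T_tr/T_i) = 19.9 × 0.139 × ln(234.3/279) = -0.483 J/K.
Phase change: ΔS₂ = −mL/T_tr = −19.9 × 11.3 / 234.3 = -0.9598 J/K.
ΔS_total = (-0.483) + (-0.9598) = -1.44 J/K.

ΔS = -1.44 J/K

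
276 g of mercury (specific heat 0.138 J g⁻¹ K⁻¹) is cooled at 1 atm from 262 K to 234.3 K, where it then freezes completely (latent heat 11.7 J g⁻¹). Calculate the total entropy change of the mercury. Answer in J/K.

Cooling step: ΔS₁ = m c ln(T_tr/T_i) = 276 × 0.138 × ln(234.3/262) = -4.256 J/K.
Phase change: ΔS₂ = −mL/T_tr = −276 × 11.7 / 234.3 = -13.78 J/K.
ΔS_total = (-4.256) + (-13.78) = -18 J/K.

ΔS = -18 J/K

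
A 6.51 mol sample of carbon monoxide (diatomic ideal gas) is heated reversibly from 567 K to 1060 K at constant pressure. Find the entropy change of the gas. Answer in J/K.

At constant pressure, ΔS = nC_p ln(T₂/T₁) with C_p = 7R/2 = 29.1 J mol⁻¹ K⁻¹.
ΔS = 6.51 × 29.1 × ln(1060/567) = 119 J/K.

ΔS = 119 J/K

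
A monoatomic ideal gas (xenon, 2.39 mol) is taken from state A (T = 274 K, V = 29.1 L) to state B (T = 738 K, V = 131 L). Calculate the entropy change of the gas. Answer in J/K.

Entropy is a state function: ΔS = nC_V ln(T₂/T₁) + nR ln(V₂/V₁), with C_V = 3R/2 = 12.47 J mol⁻¹ K⁻¹ for a monoatomic ideal gas.
ΔS = 2.39 × [12.47 × ln(738/274) + 8.314 × ln(131/29.1)] = 59.4 J/K.

ΔS = 59.4 J/K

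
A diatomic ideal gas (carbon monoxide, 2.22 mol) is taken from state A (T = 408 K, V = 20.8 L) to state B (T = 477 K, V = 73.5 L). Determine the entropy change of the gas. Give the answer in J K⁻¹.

ΔS = 30.5 J/K

Entropy is a state function: ΔS = nC_V ln(T₂/T₁) + nR ln(V₂/V₁), with C_V = 5R/2 = 20.79 J mol⁻¹ K⁻¹ for a diatomic ideal gas.
ΔS = 2.22 × [20.79 × ln(477/408) + 8.314 × ln(73.5/20.8)] = 30.5 J/K.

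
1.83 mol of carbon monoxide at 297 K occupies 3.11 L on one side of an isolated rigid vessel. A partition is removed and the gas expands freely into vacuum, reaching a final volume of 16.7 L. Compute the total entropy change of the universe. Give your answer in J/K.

ΔS_universe = 25.6 J/K

For an ideal gas in free expansion Q = 0 and W = 0, so T is unchanged.
Entropy is a state function; using a reversible isothermal path, ΔS_gas = nR ln(V₂/V₁) = 1.83 × 8.314 × ln(16.7/3.11) = 25.6 J/K.
The insulated surroundings exchange no heat, so ΔS_surr = 0 and ΔS_universe = ΔS_gas.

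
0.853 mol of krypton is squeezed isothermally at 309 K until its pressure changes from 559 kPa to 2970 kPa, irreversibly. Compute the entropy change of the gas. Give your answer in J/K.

ΔS_gas = -11.8 J/K

Entropy is a state function, so ΔS_gas depends only on the end states.
For an isothermal ideal gas ΔS_gas = nR ln(P₁/P₂) = 0.853 × 8.314 × ln(559/2970) = -11.8 J/K.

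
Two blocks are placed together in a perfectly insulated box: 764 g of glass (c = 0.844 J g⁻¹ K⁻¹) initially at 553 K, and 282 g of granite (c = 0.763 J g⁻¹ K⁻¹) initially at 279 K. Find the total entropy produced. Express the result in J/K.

ΔS_total = 33.4 J/K

Energy balance: T_f = (m₁c₁T₁ + m₂c₂T₂)/(m₁c₁ + m₂c₂) = 484.45 K.
ΔS₁ = m₁c₁ ln(T_f/T₁) = 644.816 × ln(484.45/553) = -85.34 J/K.
ΔS₂ = m₂c₂ ln(T_f/T₂) = 215.166 × ln(484.45/279) = 118.7 J/K.
ΔS_total = -85.34 + 118.7 = 33.4 J/K.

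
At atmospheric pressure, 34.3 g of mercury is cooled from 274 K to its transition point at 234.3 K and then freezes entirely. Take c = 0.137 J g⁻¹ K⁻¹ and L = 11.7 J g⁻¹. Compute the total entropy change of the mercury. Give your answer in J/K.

Cooling step: ΔS₁ = m c ln(T_tr/T_i) = 34.3 × 0.137 × ln(234.3/274) = -0.7355 J/K.
Phase change: ΔS₂ = −mL/T_tr = −34.3 × 11.7 / 234.3 = -1.713 J/K.
ΔS_total = (-0.7355) + (-1.713) = -2.45 J/K.

ΔS = -2.45 J/K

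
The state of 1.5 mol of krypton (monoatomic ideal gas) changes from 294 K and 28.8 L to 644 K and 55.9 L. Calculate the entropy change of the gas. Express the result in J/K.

Entropy is a state function: ΔS = nC_V ln(T₂/T₁) + nR ln(V₂/V₁), with C_V = 3R/2 = 12.47 J mol⁻¹ K⁻¹ for a monoatomic ideal gas.
ΔS = 1.5 × [12.47 × ln(644/294) + 8.314 × ln(55.9/28.8)] = 22.9 J/K.

ΔS = 22.9 J/K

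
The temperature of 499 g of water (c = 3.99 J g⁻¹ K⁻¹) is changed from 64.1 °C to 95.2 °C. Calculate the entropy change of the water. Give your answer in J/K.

In kelvin: T₁ = 337.25 K, T₂ = 368.35 K. ΔS = ∫dQ_rev/T = m c ln(T₂/T₁) = 499 × 3.99 × ln(368.35/337.25) = 176 J/K.

ΔS = 176 J/K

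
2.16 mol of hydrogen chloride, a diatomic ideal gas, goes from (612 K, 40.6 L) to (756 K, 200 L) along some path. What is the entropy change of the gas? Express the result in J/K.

ΔS = 38.1 J/K

Entropy is a state function: ΔS = nC_V ln(T₂/T₁) + nR ln(V₂/V₁), with C_V = 5R/2 = 20.79 J mol⁻¹ K⁻¹ for a diatomic ideal gas.
ΔS = 2.16 × [20.79 × ln(756/612) + 8.314 × ln(200/40.6)] = 38.1 J/K.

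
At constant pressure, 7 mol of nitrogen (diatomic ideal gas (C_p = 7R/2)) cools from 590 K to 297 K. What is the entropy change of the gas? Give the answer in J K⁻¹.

At constant pressure, ΔS = nC_p ln(T₂/T₁) with C_p = 7R/2 = 29.1 J mol⁻¹ K⁻¹.
ΔS = 7 × 29.1 × ln(297/590) = -140 J/K.

ΔS = -140 J/K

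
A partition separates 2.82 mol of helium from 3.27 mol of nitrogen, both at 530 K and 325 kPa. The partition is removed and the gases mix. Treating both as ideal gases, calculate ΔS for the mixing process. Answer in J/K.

Mole fractions: x_A = 2.82/6.09 = 0.463, x_B = 0.537.
ΔS_mix = −R(n_A ln x_A + n_B ln x_B) = −8.314 × (2.82 ln 0.463 + 3.27 ln 0.537) = 35 J/K.

ΔS_mix = 35 J/K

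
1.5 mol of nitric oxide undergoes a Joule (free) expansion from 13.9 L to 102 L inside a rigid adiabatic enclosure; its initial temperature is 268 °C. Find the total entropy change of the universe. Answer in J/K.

No heat is exchanged and no work is done, so the ideal-gas temperature stays constant.
Entropy is a state function; using a reversible isothermal path, ΔS_gas = nR ln(V₂/V₁) = 1.5 × 8.314 × ln(102/13.9) = 24.9 J/K.
The insulated surroundings exchange no heat, so ΔS_surr = 0 and ΔS_universe = ΔS_gas.

ΔS_universe = 24.9 J/K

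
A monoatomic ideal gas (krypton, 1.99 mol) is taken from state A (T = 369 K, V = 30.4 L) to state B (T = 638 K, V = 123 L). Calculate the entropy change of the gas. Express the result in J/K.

Entropy is a state function: ΔS = nC_V ln(T₂/T₁) + nR ln(V₂/V₁), with C_V = 3R/2 = 12.47 J mol⁻¹ K⁻¹ for a monoatomic ideal gas.
ΔS = 1.99 × [12.47 × ln(638/369) + 8.314 × ln(123/30.4)] = 36.7 J/K.

ΔS = 36.7 J/K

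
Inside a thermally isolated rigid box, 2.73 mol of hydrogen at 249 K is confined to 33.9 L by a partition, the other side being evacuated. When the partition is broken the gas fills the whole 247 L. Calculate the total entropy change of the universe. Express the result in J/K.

ΔS_universe = 45.1 J/K

For an ideal gas in free expansion Q = 0 and W = 0, so T is unchanged.
Entropy is a state function; using a reversible isothermal path, ΔS_gas = nR ln(V₂/V₁) = 2.73 × 8.314 × ln(247/33.9) = 45.1 J/K.
The insulated surroundings exchange no heat, so ΔS_surr = 0 and ΔS_universe = ΔS_gas.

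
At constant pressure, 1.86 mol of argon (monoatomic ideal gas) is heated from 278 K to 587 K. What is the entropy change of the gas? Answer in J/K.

At constant pressure, ΔS = nC_p ln(T₂/T₁) with C_p = 5R/2 = 20.79 J mol⁻¹ K⁻¹.
ΔS = 1.86 × 20.79 × ln(587/278) = 28.9 J/K.

ΔS = 28.9 J/K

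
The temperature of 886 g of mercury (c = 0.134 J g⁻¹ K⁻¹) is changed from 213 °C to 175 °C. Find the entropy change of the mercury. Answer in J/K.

In kelvin: T₁ = 486.15 K, T₂ = 448.15 K. ΔS = ∫dQ_rev/T = m c ln(T₂/T₁) = 886 × 0.134 × ln(448.15/486.15) = -9.66 J/K.

ΔS = -9.66 J/K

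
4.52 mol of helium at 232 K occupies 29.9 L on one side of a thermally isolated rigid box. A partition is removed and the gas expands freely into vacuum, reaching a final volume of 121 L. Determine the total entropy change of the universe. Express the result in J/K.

For an ideal gas in free expansion Q = 0 and W = 0, so T is unchanged.
Entropy is a state function; using a reversible isothermal path, ΔS_gas = nR ln(V₂/V₁) = 4.52 × 8.314 × ln(121/29.9) = 52.5 J/K.
The insulated surroundings exchange no heat, so ΔS_surr = 0 and ΔS_universe = ΔS_gas.

ΔS_universe = 52.5 J/K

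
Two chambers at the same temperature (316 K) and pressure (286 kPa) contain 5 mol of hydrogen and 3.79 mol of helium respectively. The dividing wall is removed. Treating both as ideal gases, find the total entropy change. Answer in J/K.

Mole fractions: x_A = 5/8.79 = 0.569, x_B = 0.431.
ΔS_mix = −R(n_A ln x_A + n_B ln x_B) = −8.314 × (5 ln 0.569 + 3.79 ln 0.431) = 50 J/K.

ΔS_mix = 50 J/K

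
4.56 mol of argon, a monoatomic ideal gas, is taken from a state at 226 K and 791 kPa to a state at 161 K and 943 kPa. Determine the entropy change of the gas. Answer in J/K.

ΔS = nC_p ln(T₂/T₁) − nR ln(P₂/P₁), with C_p = 5R/2 = 20.79 J mol⁻¹ K⁻¹ for a monoatomic ideal gas.
ΔS = 4.56 × [20.79 × ln(161/226) − 8.314 × ln(943/791)] = -38.8 J/K.

ΔS = -38.8 J/K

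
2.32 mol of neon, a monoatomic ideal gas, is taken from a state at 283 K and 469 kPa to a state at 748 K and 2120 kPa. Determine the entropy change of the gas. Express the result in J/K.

ΔS = nC_p ln(T₂/T₁) − nR ln(P₂/P₁), with C_p = 5R/2 = 20.79 J mol⁻¹ K⁻¹ for a monoatomic ideal gas.
ΔS = 2.32 × [20.79 × ln(748/283) − 8.314 × ln(2120/469)] = 17.8 J/K.

ΔS = 17.8 J/K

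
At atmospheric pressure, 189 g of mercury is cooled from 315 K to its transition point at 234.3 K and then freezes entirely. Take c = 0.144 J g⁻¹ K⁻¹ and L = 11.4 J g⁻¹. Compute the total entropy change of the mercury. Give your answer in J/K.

Cooling step: ΔS₁ = m c ln(T_tr/T_i) = 189 × 0.144 × ln(234.3/315) = -8.055 J/K.
Phase change: ΔS₂ = −mL/T_tr = −189 × 11.4 / 234.3 = -9.196 J/K.
ΔS_total = (-8.055) + (-9.196) = -17.3 J/K.

ΔS = -17.3 J/K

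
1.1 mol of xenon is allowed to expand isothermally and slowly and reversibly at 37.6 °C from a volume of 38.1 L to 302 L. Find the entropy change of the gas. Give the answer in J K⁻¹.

ΔS_gas = 18.9 J/K

For an isothermal ideal gas ΔS_gas = nR ln(V₂/V₁) = 1.1 × 8.314 × ln(302/38.1) = 18.9 J/K.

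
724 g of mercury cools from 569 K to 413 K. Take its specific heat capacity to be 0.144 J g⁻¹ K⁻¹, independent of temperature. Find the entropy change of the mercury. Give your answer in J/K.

ΔS = ∫dQ_rev/T = m c ln(T₂/T₁) = 724 × 0.144 × ln(413/569) = -33.4 J/K.

ΔS = -33.4 J/K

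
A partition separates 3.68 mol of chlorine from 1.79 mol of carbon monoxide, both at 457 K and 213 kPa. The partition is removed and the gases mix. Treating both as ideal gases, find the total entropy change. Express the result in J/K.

ΔS_mix = 28.8 J/K

Mole fractions: x_A = 3.68/5.47 = 0.673, x_B = 0.327.
ΔS_mix = −R(n_A ln x_A + n_B ln x_B) = −8.314 × (3.68 ln 0.673 + 1.79 ln 0.327) = 28.8 J/K.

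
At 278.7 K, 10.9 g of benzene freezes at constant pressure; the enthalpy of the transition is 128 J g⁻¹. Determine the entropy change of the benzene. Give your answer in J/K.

ΔS = -5.01 J/K

Heat released by the substance: Q = −mL = −10.9 × 128 = −1395.2 J.
At constant T, ΔS = Q_rev/T = −1395.2 / 278.7 = -5.01 J/K.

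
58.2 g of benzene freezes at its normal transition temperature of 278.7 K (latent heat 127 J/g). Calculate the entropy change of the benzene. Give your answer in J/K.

ΔS = -26.5 J/K

Heat released by the substance: Q = −mL = −58.2 × 127 = −7391.4 J.
At constant T, ΔS = Q_rev/T = −7391.4 / 278.7 = -26.5 J/K.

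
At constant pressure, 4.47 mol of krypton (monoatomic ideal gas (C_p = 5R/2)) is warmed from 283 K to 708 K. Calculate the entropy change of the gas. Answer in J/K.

At constant pressure, ΔS = nC_p ln(T₂/T₁) with C_p = 5R/2 = 20.79 J mol⁻¹ K⁻¹.
ΔS = 4.47 × 20.79 × ln(708/283) = 85.2 J/K.

ΔS = 85.2 J/K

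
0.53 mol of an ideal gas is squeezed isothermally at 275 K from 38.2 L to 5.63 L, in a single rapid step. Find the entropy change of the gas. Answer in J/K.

Entropy is a state function, so ΔS_gas depends only on the end states.
For an isothermal ideal gas ΔS_gas = nR ln(V₂/V₁) = 0.53 × 8.314 × ln(5.63/38.2) = -8.44 J/K.

ΔS_gas = -8.44 J/K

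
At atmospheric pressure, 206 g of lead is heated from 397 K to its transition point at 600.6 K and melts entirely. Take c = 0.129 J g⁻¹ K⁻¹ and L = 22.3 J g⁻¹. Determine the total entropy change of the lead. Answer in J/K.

Warming step: ΔS₁ = m c ln(T_tr/T_i) = 206 × 0.129 × ln(600.6/397) = 11.0014 J/K.
Phase change: ΔS₂ = +mL/T_tr = 206 × 22.3 / 600.6 = 7.64868 J/K.
ΔS_total = (11.0014) + (7.64868) = 18.7 J/K.

ΔS = 18.7 J/K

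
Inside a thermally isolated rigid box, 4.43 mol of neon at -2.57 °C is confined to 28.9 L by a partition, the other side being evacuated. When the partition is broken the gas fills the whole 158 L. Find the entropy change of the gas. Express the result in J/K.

ΔS_gas = 62.6 J/K

For an ideal gas in free expansion Q = 0 and W = 0, so T is unchanged.
Entropy is a state function; using a reversible isothermal path, ΔS_gas = nR ln(V₂/V₁) = 4.43 × 8.314 × ln(158/28.9) = 62.6 J/K.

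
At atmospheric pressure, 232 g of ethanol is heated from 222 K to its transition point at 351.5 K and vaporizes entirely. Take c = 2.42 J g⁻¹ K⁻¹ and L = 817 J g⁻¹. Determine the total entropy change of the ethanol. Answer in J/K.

Warming step: ΔS₁ = m c ln(T_tr/T_i) = 232 × 2.42 × ln(351.5/222) = 258 J/K.
Phase change: ΔS₂ = +mL/T_tr = 232 × 817 / 351.5 = 539.2 J/K.
ΔS_total = (258) + (539.2) = 797 J/K.

ΔS = 797 J/K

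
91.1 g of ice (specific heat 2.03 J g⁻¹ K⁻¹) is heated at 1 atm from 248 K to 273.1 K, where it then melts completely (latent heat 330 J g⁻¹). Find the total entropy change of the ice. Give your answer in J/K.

Warming step: ΔS₁ = m c ln(T_tr/T_i) = 91.1 × 2.03 × ln(273.1/248) = 17.83 J/K.
Phase change: ΔS₂ = +mL/T_tr = 91.1 × 330 / 273.1 = 110.1 J/K.
ΔS_total = (17.83) + (110.1) = 128 J/K.

ΔS = 128 J/K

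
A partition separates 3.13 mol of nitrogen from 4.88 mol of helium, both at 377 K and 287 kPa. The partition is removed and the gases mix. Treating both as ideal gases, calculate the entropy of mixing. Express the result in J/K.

Mole fractions: x_A = 3.13/8.01 = 0.391, x_B = 0.609.
ΔS_mix = −R(n_A ln x_A + n_B ln x_B) = −8.314 × (3.13 ln 0.391 + 4.88 ln 0.609) = 44.6 J/K.

ΔS_mix = 44.6 J/K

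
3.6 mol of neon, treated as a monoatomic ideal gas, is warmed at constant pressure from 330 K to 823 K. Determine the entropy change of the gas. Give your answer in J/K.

ΔS = 68.4 J/K

At constant pressure, ΔS = nC_p ln(T₂/T₁) with C_p = 5R/2 = 20.79 J mol⁻¹ K⁻¹.
ΔS = 3.6 × 20.79 × ln(823/330) = 68.4 J/K.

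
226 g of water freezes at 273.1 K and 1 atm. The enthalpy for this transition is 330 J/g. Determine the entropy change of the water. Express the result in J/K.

ΔS = -273 J/K

Heat released by the substance: Q = −mL = −226 × 330 = −74580 J.
At constant T, ΔS = Q_rev/T = −74580 / 273.1 = -273 J/K.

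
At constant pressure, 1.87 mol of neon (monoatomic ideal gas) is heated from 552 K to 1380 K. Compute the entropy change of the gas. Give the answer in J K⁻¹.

At constant pressure, ΔS = nC_p ln(T₂/T₁) with C_p = 5R/2 = 20.79 J mol⁻¹ K⁻¹.
ΔS = 1.87 × 20.79 × ln(1380/552) = 35.6 J/K.

ΔS = 35.6 J/K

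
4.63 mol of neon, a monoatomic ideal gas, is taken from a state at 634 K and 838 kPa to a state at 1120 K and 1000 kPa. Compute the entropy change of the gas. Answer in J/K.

ΔS = nC_p ln(T₂/T₁) − nR ln(P₂/P₁), with C_p = 5R/2 = 20.79 J mol⁻¹ K⁻¹ for a monoatomic ideal gas.
ΔS = 4.63 × [20.79 × ln(1120/634) − 8.314 × ln(1000/838)] = 48 J/K.

ΔS = 48 J/K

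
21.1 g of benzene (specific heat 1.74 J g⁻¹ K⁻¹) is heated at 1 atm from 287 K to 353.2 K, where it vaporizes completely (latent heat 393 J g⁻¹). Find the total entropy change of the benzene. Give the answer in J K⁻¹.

Warming step: ΔS₁ = m c ln(T_tr/T_i) = 21.1 × 1.74 × ln(353.2/287) = 7.62 J/K.
Phase change: ΔS₂ = +mL/T_tr = 21.1 × 393 / 353.2 = 23.48 J/K.
ΔS_total = (7.62) + (23.48) = 31.1 J/K.

ΔS = 31.1 J/K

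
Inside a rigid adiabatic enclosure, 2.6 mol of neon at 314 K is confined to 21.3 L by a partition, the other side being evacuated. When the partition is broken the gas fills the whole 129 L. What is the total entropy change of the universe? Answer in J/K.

No heat is exchanged and no work is done, so the ideal-gas temperature stays constant.
Entropy is a state function; using a reversible isothermal path, ΔS_gas = nR ln(V₂/V₁) = 2.6 × 8.314 × ln(129/21.3) = 38.9 J/K.
The insulated surroundings exchange no heat, so ΔS_surr = 0 and ΔS_universe = ΔS_gas.

ΔS_universe = 38.9 J/K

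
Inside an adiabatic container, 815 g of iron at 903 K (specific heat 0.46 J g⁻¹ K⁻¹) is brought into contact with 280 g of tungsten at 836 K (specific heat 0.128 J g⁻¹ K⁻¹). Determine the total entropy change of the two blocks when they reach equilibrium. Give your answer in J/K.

ΔS_total = 0.0952 J/K

Energy balance: T_f = (m₁c₁T₁ + m₂c₂T₂)/(m₁c₁ + m₂c₂) = 897.15 K.
ΔS₁ = m₁c₁ ln(T_f/T₁) = 374.9 × ln(897.15/903) = -2.4351 J/K.
ΔS₂ = m₂c₂ ln(T_f/T₂) = 35.84 × ln(897.15/836) = 2.5303 J/K.
ΔS_total = -2.4351 + 2.5303 = 0.0952 J/K.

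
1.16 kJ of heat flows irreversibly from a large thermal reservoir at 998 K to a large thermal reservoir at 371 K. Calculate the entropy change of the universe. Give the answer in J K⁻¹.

ΔS_hot = −Q/T_H = −1160/998 = -1.162 J/K and ΔS_cold = +Q/T_C = 1160/371 = 3.127 J/K.
ΔS_total = -1.162 + 3.127 = 1.96 J/K, positive as the second law requires.

ΔS_total = 1.96 J/K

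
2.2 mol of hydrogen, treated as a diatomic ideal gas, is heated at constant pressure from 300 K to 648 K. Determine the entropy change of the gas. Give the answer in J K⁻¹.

ΔS = 49.3 J/K

At constant pressure, ΔS = nC_p ln(T₂/T₁) with C_p = 7R/2 = 29.1 J mol⁻¹ K⁻¹.
ΔS = 2.2 × 29.1 × ln(648/300) = 49.3 J/K.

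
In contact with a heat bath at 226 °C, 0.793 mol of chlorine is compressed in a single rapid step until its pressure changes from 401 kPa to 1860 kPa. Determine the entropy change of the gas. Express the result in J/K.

ΔS_gas = -10.1 J/K

Entropy is a state function, so ΔS_gas depends only on the end states.
For an isothermal ideal gas ΔS_gas = nR ln(P₁/P₂) = 0.793 × 8.314 × ln(401/1860) = -10.1 J/K.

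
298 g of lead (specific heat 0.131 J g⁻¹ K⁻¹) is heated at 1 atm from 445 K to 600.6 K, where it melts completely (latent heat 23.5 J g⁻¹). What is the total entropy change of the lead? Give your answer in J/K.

Warming step: ΔS₁ = m c ln(T_tr/T_i) = 298 × 0.131 × ln(600.6/445) = 11.71 J/K.
Phase change: ΔS₂ = +mL/T_tr = 298 × 23.5 / 600.6 = 11.66 J/K.
ΔS_total = (11.71) + (11.66) = 23.4 J/K.

ΔS = 23.4 J/K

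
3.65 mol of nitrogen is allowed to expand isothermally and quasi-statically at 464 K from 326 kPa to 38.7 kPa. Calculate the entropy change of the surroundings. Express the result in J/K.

ΔS_surr = -64.7 J/K

For an isothermal ideal gas ΔS_gas = nR ln(P₁/P₂) = 3.65 × 8.314 × ln(326/38.7) = 64.7 J/K.
The process is reversible, so ΔS_surr = −ΔS_gas = -64.7 J/K and ΔS_universe = 0.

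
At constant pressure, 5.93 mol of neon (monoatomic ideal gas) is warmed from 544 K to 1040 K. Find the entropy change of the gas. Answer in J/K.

At constant pressure, ΔS = nC_p ln(T₂/T₁) with C_p = 5R/2 = 20.79 J mol⁻¹ K⁻¹.
ΔS = 5.93 × 20.79 × ln(1040/544) = 79.9 J/K.

ΔS = 79.9 J/K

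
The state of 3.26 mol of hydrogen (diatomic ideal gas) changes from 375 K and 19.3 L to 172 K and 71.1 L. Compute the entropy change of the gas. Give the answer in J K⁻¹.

Entropy is a state function: ΔS = nC_V ln(T₂/T₁) + nR ln(V₂/V₁), with C_V = 5R/2 = 20.79 J mol⁻¹ K⁻¹ for a diatomic ideal gas.
ΔS = 3.26 × [20.79 × ln(172/375) + 8.314 × ln(71.1/19.3)] = -17.5 J/K.

ΔS = -17.5 J/K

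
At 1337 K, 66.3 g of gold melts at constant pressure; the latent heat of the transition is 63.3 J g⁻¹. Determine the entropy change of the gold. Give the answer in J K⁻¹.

ΔS = 3.14 J/K

Heat absorbed by the substance: Q = mL = 66.3 × 63.3 = 4196.79 J.
At constant T, ΔS = Q_rev/T = 4196.79 / 1337 = 3.14 J/K.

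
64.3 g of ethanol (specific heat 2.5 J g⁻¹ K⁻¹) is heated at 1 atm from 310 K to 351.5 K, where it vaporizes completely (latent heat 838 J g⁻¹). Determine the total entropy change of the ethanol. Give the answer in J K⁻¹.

Warming step: ΔS₁ = m c ln(T_tr/T_i) = 64.3 × 2.5 × ln(351.5/310) = 20.196 J/K.
Phase change: ΔS₂ = +mL/T_tr = 64.3 × 838 / 351.5 = 153.3 J/K.
ΔS_total = (20.196) + (153.3) = 173 J/K.

ΔS = 173 J/K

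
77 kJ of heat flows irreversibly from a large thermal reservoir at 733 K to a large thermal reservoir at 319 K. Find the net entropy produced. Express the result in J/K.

ΔS_total = 136 J/K

ΔS_hot = −Q/T_H = −77000/733 = -105 J/K and ΔS_cold = +Q/T_C = 77000/319 = 241.4 J/K.
ΔS_total = -105 + 241.4 = 136 J/K, positive as the second law requires.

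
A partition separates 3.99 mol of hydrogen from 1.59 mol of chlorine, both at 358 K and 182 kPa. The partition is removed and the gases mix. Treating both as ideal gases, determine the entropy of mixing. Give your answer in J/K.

ΔS_mix = 27.7 J/K

Mole fractions: x_A = 3.99/5.58 = 0.715, x_B = 0.285.
ΔS_mix = −R(n_A ln x_A + n_B ln x_B) = −8.314 × (3.99 ln 0.715 + 1.59 ln 0.285) = 27.7 J/K.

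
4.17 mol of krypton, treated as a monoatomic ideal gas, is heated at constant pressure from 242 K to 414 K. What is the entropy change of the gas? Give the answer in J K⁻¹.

At constant pressure, ΔS = nC_p ln(T₂/T₁) with C_p = 5R/2 = 20.79 J mol⁻¹ K⁻¹.
ΔS = 4.17 × 20.79 × ln(414/242) = 46.5 J/K.

ΔS = 46.5 J/K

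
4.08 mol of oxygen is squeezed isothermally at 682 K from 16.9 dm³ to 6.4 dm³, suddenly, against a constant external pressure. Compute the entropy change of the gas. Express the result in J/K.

Entropy is a state function, so ΔS_gas depends only on the end states.
For an isothermal ideal gas ΔS_gas = nR ln(V₂/V₁) = 4.08 × 8.314 × ln(6.4/16.9) = -32.9 J/K.

ΔS_gas = -32.9 J/K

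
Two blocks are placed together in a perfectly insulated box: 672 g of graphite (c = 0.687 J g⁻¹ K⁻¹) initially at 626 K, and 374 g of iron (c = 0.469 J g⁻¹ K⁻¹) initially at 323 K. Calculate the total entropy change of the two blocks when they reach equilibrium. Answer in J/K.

ΔS_total = 24.9 J/K

Energy balance: T_f = (m₁c₁T₁ + m₂c₂T₂)/(m₁c₁ + m₂c₂) = 542.57 K.
ΔS₁ = m₁c₁ ln(T_f/T₁) = 461.664 × ln(542.57/626) = -66.03 J/K.
ΔS₂ = m₂c₂ ln(T_f/T₂) = 175.406 × ln(542.57/323) = 90.978 J/K.
ΔS_total = -66.03 + 90.978 = 24.9 J/K.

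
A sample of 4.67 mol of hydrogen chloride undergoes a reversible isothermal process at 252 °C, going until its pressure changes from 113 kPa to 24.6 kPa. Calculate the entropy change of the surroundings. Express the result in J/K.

ΔS_surr = -59.2 J/K

For an isothermal ideal gas ΔS_gas = nR ln(P₁/P₂) = 4.67 × 8.314 × ln(113/24.6) = 59.2 J/K.
The process is reversible, so ΔS_surr = −ΔS_gas = -59.2 J/K and ΔS_universe = 0.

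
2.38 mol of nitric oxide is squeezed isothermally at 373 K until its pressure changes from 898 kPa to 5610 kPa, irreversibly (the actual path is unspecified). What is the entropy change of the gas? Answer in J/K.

ΔS_gas = -36.3 J/K

Entropy is a state function, so ΔS_gas depends only on the end states.
For an isothermal ideal gas ΔS_gas = nR ln(P₁/P₂) = 2.38 × 8.314 × ln(898/5610) = -36.3 J/K.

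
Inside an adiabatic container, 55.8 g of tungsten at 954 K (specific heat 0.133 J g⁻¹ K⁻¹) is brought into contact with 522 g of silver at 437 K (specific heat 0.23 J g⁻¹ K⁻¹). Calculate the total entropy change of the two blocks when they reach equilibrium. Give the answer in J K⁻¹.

ΔS_total = 2.7 J/K

Energy balance: T_f = (m₁c₁T₁ + m₂c₂T₂)/(m₁c₁ + m₂c₂) = 467.1 K.
ΔS₁ = m₁c₁ ln(T_f/T₁) = 7.4214 × ln(467.1/954) = -5.3 J/K.
ΔS₂ = m₂c₂ ln(T_f/T₂) = 120.06 × ln(467.1/437) = 7.997 J/K.
ΔS_total = -5.3 + 7.997 = 2.7 J/K.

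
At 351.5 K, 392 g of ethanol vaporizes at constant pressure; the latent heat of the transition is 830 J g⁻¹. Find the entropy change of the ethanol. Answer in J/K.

Heat absorbed by the substance: Q = mL = 392 × 830 = 325360 J.
At constant T, ΔS = Q_rev/T = 325360 / 351.5 = 926 J/K.

ΔS = 926 J/K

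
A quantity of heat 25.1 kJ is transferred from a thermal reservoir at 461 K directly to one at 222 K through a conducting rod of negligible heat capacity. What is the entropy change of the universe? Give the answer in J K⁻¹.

ΔS_total = 58.6 J/K

ΔS_hot = −Q/T_H = −25100/461 = -54.45 J/K and ΔS_cold = +Q/T_C = 25100/222 = 113.1 J/K.
ΔS_total = -54.45 + 113.1 = 58.6 J/K, positive as the second law requires.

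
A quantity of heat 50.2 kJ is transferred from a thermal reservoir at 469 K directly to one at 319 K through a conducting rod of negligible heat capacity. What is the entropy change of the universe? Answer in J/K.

ΔS_total = 50.3 J/K

ΔS_hot = −Q/T_H = −50200/469 = -107.04 J/K and ΔS_cold = +Q/T_C = 50200/319 = 157.37 J/K.
ΔS_total = -107.04 + 157.37 = 50.3 J/K, positive as the second law requires.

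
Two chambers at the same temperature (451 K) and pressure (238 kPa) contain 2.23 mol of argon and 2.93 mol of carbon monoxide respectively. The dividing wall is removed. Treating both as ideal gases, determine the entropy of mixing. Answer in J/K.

Mole fractions: x_A = 2.23/5.16 = 0.432, x_B = 0.568.
ΔS_mix = −R(n_A ln x_A + n_B ln x_B) = −8.314 × (2.23 ln 0.432 + 2.93 ln 0.568) = 29.3 J/K.

ΔS_mix = 29.3 J/K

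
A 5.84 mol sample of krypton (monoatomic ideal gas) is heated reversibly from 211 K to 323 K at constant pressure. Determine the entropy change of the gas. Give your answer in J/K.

At constant pressure, ΔS = nC_p ln(T₂/T₁) with C_p = 5R/2 = 20.79 J mol⁻¹ K⁻¹.
ΔS = 5.84 × 20.79 × ln(323/211) = 51.7 J/K.

ΔS = 51.7 J/K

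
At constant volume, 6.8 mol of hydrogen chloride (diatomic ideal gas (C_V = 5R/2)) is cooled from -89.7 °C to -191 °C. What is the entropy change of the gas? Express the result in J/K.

ΔS = -114 J/K

In kelvin: T₁ = 183.45 K, T₂ = 82.15 K. At constant volume, ΔS = nC_V ln(T₂/T₁) with C_V = 5R/2 = 20.79 J mol⁻¹ K⁻¹.
ΔS = 6.8 × 20.79 × ln(82.15/183.45) = -114 J/K.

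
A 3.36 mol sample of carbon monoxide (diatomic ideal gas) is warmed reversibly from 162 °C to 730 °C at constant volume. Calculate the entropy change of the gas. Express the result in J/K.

In kelvin: T₁ = 435.15 K, T₂ = 1003.15 K. At constant volume, ΔS = nC_V ln(T₂/T₁) with C_V = 5R/2 = 20.79 J mol⁻¹ K⁻¹.
ΔS = 3.36 × 20.79 × ln(1003.15/435.15) = 58.3 J/K.

ΔS = 58.3 J/K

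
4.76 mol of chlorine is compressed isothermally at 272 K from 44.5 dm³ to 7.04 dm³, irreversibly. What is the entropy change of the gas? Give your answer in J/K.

ΔS_gas = -73 J/K

Entropy is a state function, so ΔS_gas depends only on the end states.
For an isothermal ideal gas ΔS_gas = nR ln(V₂/V₁) = 4.76 × 8.314 × ln(7.04/44.5) = -73 J/K.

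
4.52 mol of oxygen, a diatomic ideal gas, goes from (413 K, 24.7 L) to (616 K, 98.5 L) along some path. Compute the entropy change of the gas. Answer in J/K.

Entropy is a state function: ΔS = nC_V ln(T₂/T₁) + nR ln(V₂/V₁), with C_V = 5R/2 = 20.79 J mol⁻¹ K⁻¹ for a diatomic ideal gas.
ΔS = 4.52 × [20.79 × ln(616/413) + 8.314 × ln(98.5/24.7)] = 89.5 J/K.

ΔS = 89.5 J/K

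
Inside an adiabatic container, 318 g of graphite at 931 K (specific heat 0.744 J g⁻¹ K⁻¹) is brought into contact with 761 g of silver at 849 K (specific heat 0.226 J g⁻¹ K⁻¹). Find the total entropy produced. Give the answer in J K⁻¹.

Energy balance: T_f = (m₁c₁T₁ + m₂c₂T₂)/(m₁c₁ + m₂c₂) = 896.48 K.
ΔS₁ = m₁c₁ ln(T_f/T₁) = 236.592 × ln(896.48/931) = -8.9384 J/K.
ΔS₂ = m₂c₂ ln(T_f/T₂) = 171.986 × ln(896.48/849) = 9.3595 J/K.
ΔS_total = -8.9384 + 9.3595 = 0.421 J/K.

ΔS_total = 0.421 J/K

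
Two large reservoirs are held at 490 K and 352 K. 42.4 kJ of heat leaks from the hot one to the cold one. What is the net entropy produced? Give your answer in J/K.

ΔS_hot = −Q/T_H = −42400/490 = -86.531 J/K and ΔS_cold = +Q/T_C = 42400/352 = 120.45 J/K.
ΔS_total = -86.531 + 120.45 = 33.9 J/K, positive as the second law requires.

ΔS_total = 33.9 J/K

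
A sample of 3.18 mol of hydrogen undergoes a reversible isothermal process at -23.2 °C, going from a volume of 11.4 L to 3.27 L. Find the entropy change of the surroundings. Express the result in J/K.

For an isothermal ideal gas ΔS_gas = nR ln(V₂/V₁) = 3.18 × 8.314 × ln(3.27/11.4) = -33 J/K.
The process is reversible, so ΔS_surr = −ΔS_gas = 33 J/K and ΔS_universe = 0.

ΔS_surr = 33 J/K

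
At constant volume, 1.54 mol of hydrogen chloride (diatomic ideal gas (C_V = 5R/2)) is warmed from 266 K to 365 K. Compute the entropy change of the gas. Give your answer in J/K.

ΔS = 10.1 J/K

At constant volume, ΔS = nC_V ln(T₂/T₁) with C_V = 5R/2 = 20.79 J mol⁻¹ K⁻¹.
ΔS = 1.54 × 20.79 × ln(365/266) = 10.1 J/K.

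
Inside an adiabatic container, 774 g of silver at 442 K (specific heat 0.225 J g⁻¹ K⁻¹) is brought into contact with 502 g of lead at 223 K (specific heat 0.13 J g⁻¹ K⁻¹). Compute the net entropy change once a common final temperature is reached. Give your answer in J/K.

ΔS_total = 9.91 J/K

Energy balance: T_f = (m₁c₁T₁ + m₂c₂T₂)/(m₁c₁ + m₂c₂) = 382.3 K.
ΔS₁ = m₁c₁ ln(T_f/T₁) = 174.15 × ln(382.3/442) = -25.27 J/K.
ΔS₂ = m₂c₂ ln(T_f/T₂) = 65.26 × ln(382.3/223) = 35.18 J/K.
ΔS_total = -25.27 + 35.18 = 9.91 J/K.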